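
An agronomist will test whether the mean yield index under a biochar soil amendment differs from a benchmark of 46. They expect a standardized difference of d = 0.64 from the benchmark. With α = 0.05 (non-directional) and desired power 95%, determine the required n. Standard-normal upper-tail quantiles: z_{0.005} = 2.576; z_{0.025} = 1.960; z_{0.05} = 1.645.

For a one-sample test: n = ((z_{α/2} + z_β) / d)².
z_{α/2} + z_β = 1.960 + 1.645 = 3.605.
n = (3.605 / 0.64)² = 5.633² = 31.73.
Round up.

n = 32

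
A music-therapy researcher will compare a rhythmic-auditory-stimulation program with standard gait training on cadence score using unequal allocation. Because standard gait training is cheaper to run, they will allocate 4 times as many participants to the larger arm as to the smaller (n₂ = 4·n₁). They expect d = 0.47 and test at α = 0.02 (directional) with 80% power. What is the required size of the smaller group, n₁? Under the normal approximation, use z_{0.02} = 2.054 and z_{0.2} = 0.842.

n₁ = 48

With allocation ratio k = n₂/n₁ = 4, Var(x̄₁−x̄₂) = σ²(1/n₁ + 1/(k·n₁)) = σ²·(k+1)/(k·n₁).
So n₁ = (1 + 1/k)·((z_{α} + z_β)/d)² = 1.250 × (2.896/0.47)².
n₁ = 1.250 × 37.97 = 47.5.
Round up: n₁ = 48, giving n₂ = 4 × 48 = 192.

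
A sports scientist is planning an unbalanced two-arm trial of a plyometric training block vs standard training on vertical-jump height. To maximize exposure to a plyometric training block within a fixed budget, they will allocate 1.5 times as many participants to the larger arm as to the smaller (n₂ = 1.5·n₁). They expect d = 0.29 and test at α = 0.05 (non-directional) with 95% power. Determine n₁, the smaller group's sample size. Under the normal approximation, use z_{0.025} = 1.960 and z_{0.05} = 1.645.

With allocation ratio k = n₂/n₁ = 1.5, Var(x̄₁−x̄₂) = σ²(1/n₁ + 1/(k·n₁)) = σ²·(k+1)/(k·n₁).
So n₁ = (1 + 1/k)·((z_{α/2} + z_β)/d)² = 1.667 × (3.605/0.29)².
n₁ = 1.667 × 154.53 = 257.6.
Round up: n₁ = 258, giving n₂ = 1.5 × 258 = 387.

n₁ = 258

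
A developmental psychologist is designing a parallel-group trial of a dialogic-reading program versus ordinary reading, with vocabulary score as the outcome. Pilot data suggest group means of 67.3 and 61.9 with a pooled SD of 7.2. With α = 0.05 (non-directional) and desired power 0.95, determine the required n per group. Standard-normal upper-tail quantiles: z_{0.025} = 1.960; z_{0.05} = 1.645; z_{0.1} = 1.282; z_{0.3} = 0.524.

n = 47 per group

Cohen's d = |M₁ − M₂| / SD_pooled = |67.3 − 61.9| / 7.2 = 5.4 / 7.2 = 0.750.
For two independent groups with equal n: n = 2·((z_{α/2} + z_β) / d)².
z_{α/2} + z_β = 1.960 + 1.645 = 3.605.
n = 2 × (3.605 / 0.750)² = 2 × 4.807² = 2 × 23.10 = 46.2.
Round up to the next whole participant.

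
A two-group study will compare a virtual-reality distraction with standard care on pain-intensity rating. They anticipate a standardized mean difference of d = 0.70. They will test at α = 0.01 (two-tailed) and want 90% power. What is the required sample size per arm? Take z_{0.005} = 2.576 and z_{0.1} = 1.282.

n = 61 per group

For two independent groups with equal n: n = 2·((z_{α/2} + z_β) / d)².
z_{α/2} + z_β = 2.576 + 1.282 = 3.858.
n = 2 × (3.858 / 0.70)² = 2 × 5.511² = 2 × 30.38 = 60.8.
Round up to the next whole participant.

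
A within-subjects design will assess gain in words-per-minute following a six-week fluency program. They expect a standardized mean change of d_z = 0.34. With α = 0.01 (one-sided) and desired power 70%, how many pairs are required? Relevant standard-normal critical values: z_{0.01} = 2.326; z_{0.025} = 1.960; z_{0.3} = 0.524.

For a paired (one-sample on differences) test: n = ((z_{α} + z_β) / d)².
z_{α} + z_β = 2.326 + 0.524 = 2.850.
n = (2.850 / 0.34)² = 8.382² = 70.26.
Round up.

n = 71 pairs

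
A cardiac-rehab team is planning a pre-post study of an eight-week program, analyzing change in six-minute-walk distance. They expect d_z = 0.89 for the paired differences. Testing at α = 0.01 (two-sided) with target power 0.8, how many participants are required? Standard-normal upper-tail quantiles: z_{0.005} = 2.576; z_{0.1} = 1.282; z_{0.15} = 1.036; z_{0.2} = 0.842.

For a paired (one-sample on differences) test: n = ((z_{α/2} + z_β) / d)².
z_{α/2} + z_β = 2.576 + 0.842 = 3.418.
n = (3.418 / 0.89)² = 3.840² = 14.75.
Round up.

n = 15 pairs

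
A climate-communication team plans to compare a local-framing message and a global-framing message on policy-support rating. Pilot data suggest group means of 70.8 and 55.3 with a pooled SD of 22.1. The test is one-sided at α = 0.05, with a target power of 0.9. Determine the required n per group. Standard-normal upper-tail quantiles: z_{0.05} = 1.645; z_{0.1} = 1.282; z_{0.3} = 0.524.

n = 35 per group

Cohen's d = |M₁ − M₂| / SD_pooled = |70.8 − 55.3| / 22.1 = 15.5 / 22.1 = 0.701.
For two independent groups with equal n: n = 2·((z_{α} + z_β) / d)².
z_{α} + z_β = 1.645 + 1.282 = 2.927.
n = 2 × (2.927 / 0.701)² = 2 × 4.175² = 2 × 17.43 = 34.9.
Round up to the next whole participant.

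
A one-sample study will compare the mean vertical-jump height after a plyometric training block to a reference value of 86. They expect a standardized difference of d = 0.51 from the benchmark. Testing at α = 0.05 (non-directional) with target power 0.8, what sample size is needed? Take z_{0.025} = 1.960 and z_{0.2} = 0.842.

For a one-sample test: n = ((z_{α/2} + z_β) / d)².
z_{α/2} + z_β = 1.960 + 0.842 = 2.802.
n = (2.802 / 0.51)² = 5.494² = 30.19.
Round up.

n = 31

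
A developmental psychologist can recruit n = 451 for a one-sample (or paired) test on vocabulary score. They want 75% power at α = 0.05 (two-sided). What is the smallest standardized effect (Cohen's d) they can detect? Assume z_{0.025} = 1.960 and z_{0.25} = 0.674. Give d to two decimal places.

For a single sample (or paired design) of n = 451: d_min = (z_{α/2} + z_β)/√n.
z-sum = 1.960 + 0.674 = 2.634.
d_min = 2.634 / √451 = 2.634 / 21.237 = 0.124.

d_min ≈ 0.12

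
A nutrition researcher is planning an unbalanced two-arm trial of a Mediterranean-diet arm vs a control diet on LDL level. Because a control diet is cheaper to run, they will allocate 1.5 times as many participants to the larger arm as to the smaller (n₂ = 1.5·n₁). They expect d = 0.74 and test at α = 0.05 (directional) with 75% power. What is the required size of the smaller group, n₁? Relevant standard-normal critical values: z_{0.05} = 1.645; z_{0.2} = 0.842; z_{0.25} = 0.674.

With allocation ratio k = n₂/n₁ = 1.5, Var(x̄₁−x̄₂) = σ²(1/n₁ + 1/(k·n₁)) = σ²·(k+1)/(k·n₁).
So n₁ = (1 + 1/k)·((z_{α} + z_β)/d)² = 1.667 × (2.319/0.74)².
n₁ = 1.667 × 9.82 = 16.4.
Round up: n₁ = 17, giving n₂ = ⌈1.5 × 17⌉ = ⌈25.5⌉ = 26.

n₁ = 17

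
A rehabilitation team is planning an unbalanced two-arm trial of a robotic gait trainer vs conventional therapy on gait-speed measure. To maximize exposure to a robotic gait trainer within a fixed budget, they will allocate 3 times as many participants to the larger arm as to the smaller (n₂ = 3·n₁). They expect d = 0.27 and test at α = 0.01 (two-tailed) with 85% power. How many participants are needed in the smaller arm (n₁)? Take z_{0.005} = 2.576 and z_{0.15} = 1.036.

With allocation ratio k = n₂/n₁ = 3, Var(x̄₁−x̄₂) = σ²(1/n₁ + 1/(k·n₁)) = σ²·(k+1)/(k·n₁).
So n₁ = (1 + 1/k)·((z_{α/2} + z_β)/d)² = 1.333 × (3.612/0.27)².
n₁ = 1.333 × 178.96 = 238.6.
Round up: n₁ = 239, giving n₂ = 3 × 239 = 717.

n₁ = 239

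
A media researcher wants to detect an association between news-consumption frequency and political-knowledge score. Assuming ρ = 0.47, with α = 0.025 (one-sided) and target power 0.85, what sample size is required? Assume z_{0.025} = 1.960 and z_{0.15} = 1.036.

n = 38

Fisher's z: C = ½·ln((1+r)/(1−r)) = ½·ln(2.7736) = 0.5101.
n = ((z_{α} + z_β)/C)² + 3.
(1.960 + 1.036) / 0.5101 = 2.996 / 0.5101 = 5.873.
n = 5.873² + 3 = 34.50 + 3 = 37.5.
Round up.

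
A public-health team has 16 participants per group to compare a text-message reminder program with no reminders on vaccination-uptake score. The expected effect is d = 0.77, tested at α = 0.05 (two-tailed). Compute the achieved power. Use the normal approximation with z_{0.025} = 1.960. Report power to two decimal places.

For two equal groups, power = Φ(d·√(n/2) − z_{α/2}).
d·√(n/2) = 0.77 × √(16/2) = 0.77 × 2.828 = 2.178.
z_β = 2.178 − 1.960 = 0.218.
Power = Φ(0.218) = 0.586.

power ≈ 0.59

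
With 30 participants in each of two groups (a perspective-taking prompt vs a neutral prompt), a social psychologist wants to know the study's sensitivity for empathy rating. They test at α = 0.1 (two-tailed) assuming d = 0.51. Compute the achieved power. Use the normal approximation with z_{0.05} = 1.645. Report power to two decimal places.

For two equal groups, power = Φ(d·√(n/2) − z_{α/2}).
d·√(n/2) = 0.51 × √(30/2) = 0.51 × 3.873 = 1.975.
z_β = 1.975 − 1.645 = 0.330.
Power = Φ(0.330) = 0.629.

power ≈ 0.63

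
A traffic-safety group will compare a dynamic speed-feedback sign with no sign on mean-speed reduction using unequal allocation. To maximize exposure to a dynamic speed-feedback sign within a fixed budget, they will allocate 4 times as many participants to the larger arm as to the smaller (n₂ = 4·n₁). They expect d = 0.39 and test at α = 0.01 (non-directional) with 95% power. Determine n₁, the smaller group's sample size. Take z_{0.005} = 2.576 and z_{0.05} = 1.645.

n₁ = 147

With allocation ratio k = n₂/n₁ = 4, Var(x̄₁−x̄₂) = σ²(1/n₁ + 1/(k·n₁)) = σ²·(k+1)/(k·n₁).
So n₁ = (1 + 1/k)·((z_{α/2} + z_β)/d)² = 1.250 × (4.221/0.39)².
n₁ = 1.250 × 117.14 = 146.4.
Round up: n₁ = 147, giving n₂ = 4 × 147 = 588.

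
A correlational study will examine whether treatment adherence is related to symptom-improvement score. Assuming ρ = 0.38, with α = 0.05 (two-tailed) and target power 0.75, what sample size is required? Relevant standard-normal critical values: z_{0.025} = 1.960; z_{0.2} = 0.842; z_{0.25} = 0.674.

Fisher's z: C = ½·ln((1+r)/(1−r)) = ½·ln(2.2258) = 0.4001.
n = ((z_{α/2} + z_β)/C)² + 3.
(1.960 + 0.674) / 0.4001 = 2.634 / 0.4001 = 6.583.
n = 6.583² + 3 = 43.34 + 3 = 46.3.
Round up.

n = 47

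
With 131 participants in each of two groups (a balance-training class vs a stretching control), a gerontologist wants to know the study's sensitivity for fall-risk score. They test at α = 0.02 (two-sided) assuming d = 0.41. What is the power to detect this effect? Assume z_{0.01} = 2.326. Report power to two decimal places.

For two equal groups, power = Φ(d·√(n/2) − z_{α/2}).
d·√(n/2) = 0.41 × √(131/2) = 0.41 × 8.093 = 3.318.
z_β = 3.318 − 2.326 = 0.992.
Power = Φ(0.992) = 0.839.

power ≈ 0.84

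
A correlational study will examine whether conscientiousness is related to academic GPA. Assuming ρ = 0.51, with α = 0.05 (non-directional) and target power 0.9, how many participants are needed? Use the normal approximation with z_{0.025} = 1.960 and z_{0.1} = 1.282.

n = 37

Fisher's z: C = ½·ln((1+r)/(1−r)) = ½·ln(3.0816) = 0.5627.
n = ((z_{α/2} + z_β)/C)² + 3.
(1.960 + 1.282) / 0.5627 = 3.242 / 0.5627 = 5.762.
n = 5.762² + 3 = 33.19 + 3 = 36.2.
Round up.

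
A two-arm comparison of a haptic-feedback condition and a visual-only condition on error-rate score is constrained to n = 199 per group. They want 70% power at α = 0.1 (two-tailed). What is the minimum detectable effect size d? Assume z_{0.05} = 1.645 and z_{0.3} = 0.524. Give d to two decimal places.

d_min ≈ 0.22

For two independent groups of n = 199 each: d_min = (z_{α/2} + z_β)·√(2/n).
z-sum = 1.645 + 0.524 = 2.169.
d_min = 2.169 × √(2/199) = 2.169 × 0.1003 = 0.217.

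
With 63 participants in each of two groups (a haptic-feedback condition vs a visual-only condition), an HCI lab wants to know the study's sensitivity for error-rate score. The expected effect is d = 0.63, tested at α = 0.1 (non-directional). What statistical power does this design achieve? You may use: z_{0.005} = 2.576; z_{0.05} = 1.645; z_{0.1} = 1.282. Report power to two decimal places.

power ≈ 0.97

For two equal groups, power = Φ(d·√(n/2) − z_{α/2}).
d·√(n/2) = 0.63 × √(63/2) = 0.63 × 5.612 = 3.536.
z_β = 3.536 − 1.645 = 1.891.
Power = Φ(1.891) = 0.971.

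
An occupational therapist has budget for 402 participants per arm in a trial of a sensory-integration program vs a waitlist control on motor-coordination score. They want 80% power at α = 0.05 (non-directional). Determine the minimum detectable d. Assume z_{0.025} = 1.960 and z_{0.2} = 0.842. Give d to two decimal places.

d_min ≈ 0.20

For two independent groups of n = 402 each: d_min = (z_{α/2} + z_β)·√(2/n).
z-sum = 1.960 + 0.842 = 2.802.
d_min = 2.802 × √(2/402) = 2.802 × 0.0705 = 0.198.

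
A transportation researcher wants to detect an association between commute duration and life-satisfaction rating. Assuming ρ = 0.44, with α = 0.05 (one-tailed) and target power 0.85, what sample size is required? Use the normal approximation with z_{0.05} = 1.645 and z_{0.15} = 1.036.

Fisher's z: C = ½·ln((1+r)/(1−r)) = ½·ln(2.5714) = 0.4722.
n = ((z_{α} + z_β)/C)² + 3.
(1.645 + 1.036) / 0.4722 = 2.681 / 0.4722 = 5.678.
n = 5.678² + 3 = 32.24 + 3 = 35.2.
Round up.

n = 36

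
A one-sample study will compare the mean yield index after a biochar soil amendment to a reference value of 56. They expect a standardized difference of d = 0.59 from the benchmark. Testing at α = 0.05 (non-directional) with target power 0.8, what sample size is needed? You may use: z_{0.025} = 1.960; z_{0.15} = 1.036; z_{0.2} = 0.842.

n = 23

For a one-sample test: n = ((z_{α/2} + z_β) / d)².
z_{α/2} + z_β = 1.960 + 0.842 = 2.802.
n = (2.802 / 0.59)² = 4.749² = 22.55.
Round up.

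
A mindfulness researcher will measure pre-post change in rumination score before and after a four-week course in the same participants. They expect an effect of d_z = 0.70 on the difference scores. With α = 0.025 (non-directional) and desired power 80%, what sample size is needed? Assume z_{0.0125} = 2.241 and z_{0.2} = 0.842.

For a paired (one-sample on differences) test: n = ((z_{α/2} + z_β) / d)².
z_{α/2} + z_β = 2.241 + 0.842 = 3.083.
n = (3.083 / 0.70)² = 4.404² = 19.40.
Round up.

n = 20 pairs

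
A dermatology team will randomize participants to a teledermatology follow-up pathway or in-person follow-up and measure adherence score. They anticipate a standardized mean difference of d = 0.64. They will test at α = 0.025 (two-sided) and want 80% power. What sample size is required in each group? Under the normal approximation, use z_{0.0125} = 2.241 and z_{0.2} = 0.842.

n = 47 per group

For two independent groups with equal n: n = 2·((z_{α/2} + z_β) / d)².
z_{α/2} + z_β = 2.241 + 0.842 = 3.083.
n = 2 × (3.083 / 0.64)² = 2 × 4.817² = 2 × 23.21 = 46.4.
Round up to the next whole participant.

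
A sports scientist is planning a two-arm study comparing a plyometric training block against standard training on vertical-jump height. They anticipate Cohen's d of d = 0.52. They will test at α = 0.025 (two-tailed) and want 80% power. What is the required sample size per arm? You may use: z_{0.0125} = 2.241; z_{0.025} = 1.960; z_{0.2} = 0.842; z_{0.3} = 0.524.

For two independent groups with equal n: n = 2·((z_{α/2} + z_β) / d)².
z_{α/2} + z_β = 2.241 + 0.842 = 3.083.
n = 2 × (3.083 / 0.52)² = 2 × 5.929² = 2 × 35.15 = 70.3.
Round up to the next whole participant.

n = 71 per group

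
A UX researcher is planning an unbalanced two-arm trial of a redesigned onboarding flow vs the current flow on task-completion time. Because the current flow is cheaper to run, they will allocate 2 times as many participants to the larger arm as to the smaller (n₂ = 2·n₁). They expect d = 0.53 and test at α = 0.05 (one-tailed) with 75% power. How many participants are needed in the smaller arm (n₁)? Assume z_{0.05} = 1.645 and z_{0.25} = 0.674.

With allocation ratio k = n₂/n₁ = 2, Var(x̄₁−x̄₂) = σ²(1/n₁ + 1/(k·n₁)) = σ²·(k+1)/(k·n₁).
So n₁ = (1 + 1/k)·((z_{α} + z_β)/d)² = 1.500 × (2.319/0.53)².
n₁ = 1.500 × 19.14 = 28.7.
Round up: n₁ = 29, giving n₂ = 2 × 29 = 58.

n₁ = 29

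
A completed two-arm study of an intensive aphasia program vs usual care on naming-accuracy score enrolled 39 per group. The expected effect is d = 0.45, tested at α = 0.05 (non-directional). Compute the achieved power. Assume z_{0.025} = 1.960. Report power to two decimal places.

For two equal groups, power = Φ(d·√(n/2) − z_{α/2}).
d·√(n/2) = 0.45 × √(39/2) = 0.45 × 4.416 = 1.987.
z_β = 1.987 − 1.960 = 0.027.
Power = Φ(0.027) = 0.511.

power ≈ 0.51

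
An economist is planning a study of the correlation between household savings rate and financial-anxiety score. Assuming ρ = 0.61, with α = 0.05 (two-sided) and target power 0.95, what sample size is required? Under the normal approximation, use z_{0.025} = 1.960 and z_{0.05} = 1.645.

n = 29

Fisher's z: C = ½·ln((1+r)/(1−r)) = ½·ln(4.1282) = 0.7089.
n = ((z_{α/2} + z_β)/C)² + 3.
(1.960 + 1.645) / 0.7089 = 3.605 / 0.7089 = 5.085.
n = 5.085² + 3 = 25.86 + 3 = 28.9.
Round up.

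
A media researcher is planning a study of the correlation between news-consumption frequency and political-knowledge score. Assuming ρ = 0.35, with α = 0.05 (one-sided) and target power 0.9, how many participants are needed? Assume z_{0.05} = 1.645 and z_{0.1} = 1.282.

Fisher's z: C = ½·ln((1+r)/(1−r)) = ½·ln(2.0769) = 0.3654.
n = ((z_{α} + z_β)/C)² + 3.
(1.645 + 1.282) / 0.3654 = 2.927 / 0.3654 = 8.010.
n = 8.010² + 3 = 64.17 + 3 = 67.2.
Round up.

n = 68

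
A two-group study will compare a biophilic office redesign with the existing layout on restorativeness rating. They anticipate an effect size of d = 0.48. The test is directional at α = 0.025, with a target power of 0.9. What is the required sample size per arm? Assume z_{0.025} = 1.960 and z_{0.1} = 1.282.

For two independent groups with equal n: n = 2·((z_{α} + z_β) / d)².
z_{α} + z_β = 1.960 + 1.282 = 3.242.
n = 2 × (3.242 / 0.48)² = 2 × 6.754² = 2 × 45.62 = 91.2.
Round up to the next whole participant.

n = 92 per group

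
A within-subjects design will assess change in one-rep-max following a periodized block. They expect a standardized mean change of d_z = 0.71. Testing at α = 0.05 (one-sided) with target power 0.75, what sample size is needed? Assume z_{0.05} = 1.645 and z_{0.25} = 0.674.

For a paired (one-sample on differences) test: n = ((z_{α} + z_β) / d)².
z_{α} + z_β = 1.645 + 0.674 = 2.319.
n = (2.319 / 0.71)² = 3.266² = 10.67.
Round up.

n = 11 pairs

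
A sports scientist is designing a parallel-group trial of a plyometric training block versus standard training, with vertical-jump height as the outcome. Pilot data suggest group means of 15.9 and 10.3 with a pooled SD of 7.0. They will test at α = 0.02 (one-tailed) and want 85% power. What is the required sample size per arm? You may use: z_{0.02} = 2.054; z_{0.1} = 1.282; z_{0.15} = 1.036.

n = 30 per group

Cohen's d = |M₁ − M₂| / SD_pooled = |15.9 − 10.3| / 7.0 = 5.6 / 7.0 = 0.800.
For two independent groups with equal n: n = 2·((z_{α} + z_β) / d)².
z_{α} + z_β = 2.054 + 1.036 = 3.090.
n = 2 × (3.090 / 0.800)² = 2 × 3.862² = 2 × 14.92 = 29.8.
Round up to the next whole participant.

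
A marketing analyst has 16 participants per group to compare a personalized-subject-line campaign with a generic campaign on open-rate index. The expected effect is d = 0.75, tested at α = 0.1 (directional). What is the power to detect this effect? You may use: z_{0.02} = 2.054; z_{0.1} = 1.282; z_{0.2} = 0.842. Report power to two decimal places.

For two equal groups, power = Φ(d·√(n/2) − z_{α}).
d·√(n/2) = 0.75 × √(16/2) = 0.75 × 2.828 = 2.121.
z_β = 2.121 − 1.282 = 0.839.
Power = Φ(0.839) = 0.799.

power ≈ 0.80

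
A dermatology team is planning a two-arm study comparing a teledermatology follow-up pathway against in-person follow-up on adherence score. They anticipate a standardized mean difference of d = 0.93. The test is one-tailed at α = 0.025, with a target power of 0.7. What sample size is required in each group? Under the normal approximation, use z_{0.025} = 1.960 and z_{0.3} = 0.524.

For two independent groups with equal n: n = 2·((z_{α} + z_β) / d)².
z_{α} + z_β = 1.960 + 0.524 = 2.484.
n = 2 × (2.484 / 0.93)² = 2 × 2.671² = 2 × 7.13 = 14.3.
Round up to the next whole participant.

n = 15 per group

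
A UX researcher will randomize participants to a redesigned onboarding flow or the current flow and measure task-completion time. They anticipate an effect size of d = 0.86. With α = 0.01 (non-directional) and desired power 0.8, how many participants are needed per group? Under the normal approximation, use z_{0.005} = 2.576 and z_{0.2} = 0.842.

For two independent groups with equal n: n = 2·((z_{α/2} + z_β) / d)².
z_{α/2} + z_β = 2.576 + 0.842 = 3.418.
n = 2 × (3.418 / 0.86)² = 2 × 3.974² = 2 × 15.80 = 31.6.
Round up to the next whole participant.

n = 32 per group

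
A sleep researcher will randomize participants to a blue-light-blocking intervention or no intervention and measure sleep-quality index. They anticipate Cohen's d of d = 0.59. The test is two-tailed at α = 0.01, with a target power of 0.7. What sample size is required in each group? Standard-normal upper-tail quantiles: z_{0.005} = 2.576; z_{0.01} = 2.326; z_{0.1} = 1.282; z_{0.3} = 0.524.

n = 56 per group

For two independent groups with equal n: n = 2·((z_{α/2} + z_β) / d)².
z_{α/2} + z_β = 2.576 + 0.524 = 3.100.
n = 2 × (3.100 / 0.59)² = 2 × 5.254² = 2 × 27.61 = 55.2.
Round up to the next whole participant.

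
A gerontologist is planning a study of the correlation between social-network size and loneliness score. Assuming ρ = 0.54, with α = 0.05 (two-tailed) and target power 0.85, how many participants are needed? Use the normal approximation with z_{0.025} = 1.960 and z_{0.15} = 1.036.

Fisher's z: C = ½·ln((1+r)/(1−r)) = ½·ln(3.3478) = 0.6042.
n = ((z_{α/2} + z_β)/C)² + 3.
(1.960 + 1.036) / 0.6042 = 2.996 / 0.6042 = 4.959.
n = 4.959² + 3 = 24.59 + 3 = 27.6.
Round up.

n = 28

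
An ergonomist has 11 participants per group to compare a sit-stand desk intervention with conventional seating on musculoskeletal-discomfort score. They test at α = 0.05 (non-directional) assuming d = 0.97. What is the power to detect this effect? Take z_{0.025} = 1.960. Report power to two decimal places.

For two equal groups, power = Φ(d·√(n/2) − z_{α/2}).
d·√(n/2) = 0.97 × √(11/2) = 0.97 × 2.345 = 2.275.
z_β = 2.275 − 1.960 = 0.315.
Power = Φ(0.315) = 0.624.

power ≈ 0.62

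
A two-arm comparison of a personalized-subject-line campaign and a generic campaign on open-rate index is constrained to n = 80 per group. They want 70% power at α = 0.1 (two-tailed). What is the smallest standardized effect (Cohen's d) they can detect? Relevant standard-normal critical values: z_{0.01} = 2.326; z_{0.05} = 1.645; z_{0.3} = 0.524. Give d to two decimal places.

For two independent groups of n = 80 each: d_min = (z_{α/2} + z_β)·√(2/n).
z-sum = 1.645 + 0.524 = 2.169.
d_min = 2.169 × √(2/80) = 2.169 × 0.1581 = 0.343.

d_min ≈ 0.34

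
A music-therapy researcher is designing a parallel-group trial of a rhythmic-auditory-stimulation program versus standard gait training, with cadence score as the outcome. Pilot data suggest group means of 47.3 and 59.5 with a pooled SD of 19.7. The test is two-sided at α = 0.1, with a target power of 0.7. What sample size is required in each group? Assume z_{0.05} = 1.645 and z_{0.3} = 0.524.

n = 25 per group

Cohen's d = |M₁ − M₂| / SD_pooled = |47.3 − 59.5| / 19.7 = 12.2 / 19.7 = 0.619.
For two independent groups with equal n: n = 2·((z_{α/2} + z_β) / d)².
z_{α/2} + z_β = 1.645 + 0.524 = 2.169.
n = 2 × (2.169 / 0.619)² = 2 × 3.504² = 2 × 12.28 = 24.6.
Round up to the next whole participant.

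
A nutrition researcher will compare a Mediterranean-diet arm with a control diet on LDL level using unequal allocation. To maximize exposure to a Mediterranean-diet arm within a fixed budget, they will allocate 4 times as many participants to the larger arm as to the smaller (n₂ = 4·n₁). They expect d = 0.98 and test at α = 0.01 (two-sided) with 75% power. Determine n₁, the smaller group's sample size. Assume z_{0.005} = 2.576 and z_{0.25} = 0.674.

n₁ = 14

With allocation ratio k = n₂/n₁ = 4, Var(x̄₁−x̄₂) = σ²(1/n₁ + 1/(k·n₁)) = σ²·(k+1)/(k·n₁).
So n₁ = (1 + 1/k)·((z_{α/2} + z_β)/d)² = 1.250 × (3.250/0.98)².
n₁ = 1.250 × 11.00 = 13.7.
Round up: n₁ = 14, giving n₂ = 4 × 14 = 56.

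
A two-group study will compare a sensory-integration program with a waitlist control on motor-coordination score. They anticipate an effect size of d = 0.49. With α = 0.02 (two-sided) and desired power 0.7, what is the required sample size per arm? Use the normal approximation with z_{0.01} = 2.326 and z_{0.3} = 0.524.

For two independent groups with equal n: n = 2·((z_{α/2} + z_β) / d)².
z_{α/2} + z_β = 2.326 + 0.524 = 2.850.
n = 2 × (2.850 / 0.49)² = 2 × 5.816² = 2 × 33.83 = 67.7.
Round up to the next whole participant.

n = 68 per group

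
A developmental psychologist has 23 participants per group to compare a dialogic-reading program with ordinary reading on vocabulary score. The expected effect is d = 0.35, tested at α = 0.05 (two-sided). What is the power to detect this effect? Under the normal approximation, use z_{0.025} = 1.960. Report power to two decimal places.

For two equal groups, power = Φ(d·√(n/2) − z_{α/2}).
d·√(n/2) = 0.35 × √(23/2) = 0.35 × 3.391 = 1.187.
z_β = 1.187 − 1.960 = -0.773.
Power = Φ(-0.773) = 0.220.

power ≈ 0.22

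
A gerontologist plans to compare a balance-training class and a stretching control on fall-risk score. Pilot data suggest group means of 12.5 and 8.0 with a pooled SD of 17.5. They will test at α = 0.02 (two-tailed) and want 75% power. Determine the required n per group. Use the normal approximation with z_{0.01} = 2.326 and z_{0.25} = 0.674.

n = 273 per group

Cohen's d = |M₁ − M₂| / SD_pooled = |12.5 − 8.0| / 17.5 = 4.5 / 17.5 = 0.257.
For two independent groups with equal n: n = 2·((z_{α/2} + z_β) / d)².
z_{α/2} + z_β = 2.326 + 0.674 = 3.000.
n = 2 × (3.000 / 0.257)² = 2 × 11.673² = 2 × 136.26 = 272.5.
Round up to the next whole participant.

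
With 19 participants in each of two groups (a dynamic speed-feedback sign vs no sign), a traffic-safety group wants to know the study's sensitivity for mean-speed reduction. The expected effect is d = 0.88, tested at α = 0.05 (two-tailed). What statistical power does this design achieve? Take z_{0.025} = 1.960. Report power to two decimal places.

For two equal groups, power = Φ(d·√(n/2) − z_{α/2}).
d·√(n/2) = 0.88 × √(19/2) = 0.88 × 3.082 = 2.712.
z_β = 2.712 − 1.960 = 0.752.
Power = Φ(0.752) = 0.774.

power ≈ 0.77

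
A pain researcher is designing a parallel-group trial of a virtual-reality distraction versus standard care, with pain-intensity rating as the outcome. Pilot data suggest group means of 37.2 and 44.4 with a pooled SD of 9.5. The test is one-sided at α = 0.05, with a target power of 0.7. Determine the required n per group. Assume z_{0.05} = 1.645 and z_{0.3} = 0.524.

Cohen's d = |M₁ − M₂| / SD_pooled = |37.2 − 44.4| / 9.5 = 7.2 / 9.5 = 0.758.
For two independent groups with equal n: n = 2·((z_{α} + z_β) / d)².
z_{α} + z_β = 1.645 + 0.524 = 2.169.
n = 2 × (2.169 / 0.758)² = 2 × 2.861² = 2 × 8.19 = 16.4.
Round up to the next whole participant.

n = 17 per group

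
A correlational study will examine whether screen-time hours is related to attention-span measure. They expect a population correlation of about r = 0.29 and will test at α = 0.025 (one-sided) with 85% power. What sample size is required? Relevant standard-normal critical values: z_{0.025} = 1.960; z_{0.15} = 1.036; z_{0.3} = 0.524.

n = 104

Fisher's z: C = ½·ln((1+r)/(1−r)) = ½·ln(1.8169) = 0.2986.
n = ((z_{α} + z_β)/C)² + 3.
(1.960 + 1.036) / 0.2986 = 2.996 / 0.2986 = 10.033.
n = 10.033² + 3 = 100.67 + 3 = 103.7.
Round up.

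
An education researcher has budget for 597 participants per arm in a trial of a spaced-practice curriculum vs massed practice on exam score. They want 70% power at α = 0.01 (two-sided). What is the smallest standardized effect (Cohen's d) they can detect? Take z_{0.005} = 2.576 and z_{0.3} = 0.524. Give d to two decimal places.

d_min ≈ 0.18

For two independent groups of n = 597 each: d_min = (z_{α/2} + z_β)·√(2/n).
z-sum = 2.576 + 0.524 = 3.100.
d_min = 3.100 × √(2/597) = 3.100 × 0.0579 = 0.179.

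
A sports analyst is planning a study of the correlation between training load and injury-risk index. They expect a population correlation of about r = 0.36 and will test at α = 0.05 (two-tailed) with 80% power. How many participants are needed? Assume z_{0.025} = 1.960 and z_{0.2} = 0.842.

Fisher's z: C = ½·ln((1+r)/(1−r)) = ½·ln(2.1250) = 0.3769.
n = ((z_{α/2} + z_β)/C)² + 3.
(1.960 + 0.842) / 0.3769 = 2.802 / 0.3769 = 7.434.
n = 7.434² + 3 = 55.27 + 3 = 58.3.
Round up.

n = 59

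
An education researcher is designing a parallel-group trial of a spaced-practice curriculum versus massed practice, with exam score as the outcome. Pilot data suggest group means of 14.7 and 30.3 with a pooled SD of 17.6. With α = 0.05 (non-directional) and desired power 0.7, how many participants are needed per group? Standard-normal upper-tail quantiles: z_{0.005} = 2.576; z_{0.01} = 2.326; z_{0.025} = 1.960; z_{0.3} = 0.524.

Cohen's d = |M₁ − M₂| / SD_pooled = |14.7 − 30.3| / 17.6 = 15.6 / 17.6 = 0.886.
For two independent groups with equal n: n = 2·((z_{α/2} + z_β) / d)².
z_{α/2} + z_β = 1.960 + 0.524 = 2.484.
n = 2 × (2.484 / 0.886)² = 2 × 2.804² = 2 × 7.86 = 15.7.
Round up to the next whole participant.

n = 16 per group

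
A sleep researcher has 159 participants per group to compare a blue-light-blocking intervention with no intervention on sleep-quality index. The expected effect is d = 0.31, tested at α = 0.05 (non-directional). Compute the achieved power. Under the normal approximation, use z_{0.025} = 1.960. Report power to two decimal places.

For two equal groups, power = Φ(d·√(n/2) − z_{α/2}).
d·√(n/2) = 0.31 × √(159/2) = 0.31 × 8.916 = 2.764.
z_β = 2.764 − 1.960 = 0.804.
Power = Φ(0.804) = 0.789.

power ≈ 0.79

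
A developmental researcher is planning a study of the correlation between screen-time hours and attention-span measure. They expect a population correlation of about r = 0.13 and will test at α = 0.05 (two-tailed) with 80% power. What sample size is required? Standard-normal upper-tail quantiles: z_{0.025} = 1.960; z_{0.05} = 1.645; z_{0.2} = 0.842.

n = 463

Fisher's z: C = ½·ln((1+r)/(1−r)) = ½·ln(1.2989) = 0.1307.
n = ((z_{α/2} + z_β)/C)² + 3.
(1.960 + 0.842) / 0.1307 = 2.802 / 0.1307 = 21.438.
n = 21.438² + 3 = 459.61 + 3 = 462.6.
Round up.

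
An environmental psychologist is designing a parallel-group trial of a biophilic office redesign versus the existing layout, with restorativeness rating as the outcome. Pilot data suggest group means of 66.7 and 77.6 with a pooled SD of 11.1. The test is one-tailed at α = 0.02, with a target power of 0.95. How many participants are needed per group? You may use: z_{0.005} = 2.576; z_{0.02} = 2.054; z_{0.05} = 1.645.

Cohen's d = |M₁ − M₂| / SD_pooled = |66.7 − 77.6| / 11.1 = 10.9 / 11.1 = 0.982.
For two independent groups with equal n: n = 2·((z_{α} + z_β) / d)².
z_{α} + z_β = 2.054 + 1.645 = 3.699.
n = 2 × (3.699 / 0.982)² = 2 × 3.767² = 2 × 14.19 = 28.4.
Round up to the next whole participant.

n = 29 per group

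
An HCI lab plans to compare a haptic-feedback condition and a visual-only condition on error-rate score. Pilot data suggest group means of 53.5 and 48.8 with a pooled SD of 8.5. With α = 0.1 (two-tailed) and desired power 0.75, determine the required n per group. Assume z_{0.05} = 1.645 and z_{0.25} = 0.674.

Cohen's d = |M₁ − M₂| / SD_pooled = |53.5 − 48.8| / 8.5 = 4.7 / 8.5 = 0.553.
For two independent groups with equal n: n = 2·((z_{α/2} + z_β) / d)².
z_{α/2} + z_β = 1.645 + 0.674 = 2.319.
n = 2 × (2.319 / 0.553)² = 2 × 4.193² = 2 × 17.59 = 35.2.
Round up to the next whole participant.

n = 36 per group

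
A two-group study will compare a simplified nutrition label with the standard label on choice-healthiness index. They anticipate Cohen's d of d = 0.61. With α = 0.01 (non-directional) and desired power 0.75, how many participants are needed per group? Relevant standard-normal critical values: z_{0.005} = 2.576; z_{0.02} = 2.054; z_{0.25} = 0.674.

For two independent groups with equal n: n = 2·((z_{α/2} + z_β) / d)².
z_{α/2} + z_β = 2.576 + 0.674 = 3.250.
n = 2 × (3.250 / 0.61)² = 2 × 5.328² = 2 × 28.39 = 56.8.
Round up to the next whole participant.

n = 57 per group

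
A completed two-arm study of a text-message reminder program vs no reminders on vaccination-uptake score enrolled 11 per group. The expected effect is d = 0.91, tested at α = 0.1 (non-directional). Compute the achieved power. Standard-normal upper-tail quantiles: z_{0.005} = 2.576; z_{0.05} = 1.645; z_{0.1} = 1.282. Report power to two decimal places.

For two equal groups, power = Φ(d·√(n/2) − z_{α/2}).
d·√(n/2) = 0.91 × √(11/2) = 0.91 × 2.345 = 2.134.
z_β = 2.134 − 1.645 = 0.489.
Power = Φ(0.489) = 0.688.

power ≈ 0.69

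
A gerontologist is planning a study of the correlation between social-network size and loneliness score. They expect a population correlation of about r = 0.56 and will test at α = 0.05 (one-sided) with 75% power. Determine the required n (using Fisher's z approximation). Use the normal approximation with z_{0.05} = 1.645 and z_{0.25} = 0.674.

n = 17

Fisher's z: C = ½·ln((1+r)/(1−r)) = ½·ln(3.5455) = 0.6328.
n = ((z_{α} + z_β)/C)² + 3.
(1.645 + 0.674) / 0.6328 = 2.319 / 0.6328 = 3.665.
n = 3.665² + 3 = 13.43 + 3 = 16.4.
Round up.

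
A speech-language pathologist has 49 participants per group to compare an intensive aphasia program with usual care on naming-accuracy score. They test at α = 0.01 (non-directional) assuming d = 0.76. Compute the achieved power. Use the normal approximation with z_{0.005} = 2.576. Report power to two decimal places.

For two equal groups, power = Φ(d·√(n/2) − z_{α/2}).
d·√(n/2) = 0.76 × √(49/2) = 0.76 × 4.950 = 3.762.
z_β = 3.762 − 2.576 = 1.186.
Power = Φ(1.186) = 0.882.

power ≈ 0.88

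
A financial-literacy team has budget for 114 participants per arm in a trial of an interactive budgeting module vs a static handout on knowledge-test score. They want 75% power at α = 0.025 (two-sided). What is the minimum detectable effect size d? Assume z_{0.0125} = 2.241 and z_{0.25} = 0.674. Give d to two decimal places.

d_min ≈ 0.39

For two independent groups of n = 114 each: d_min = (z_{α/2} + z_β)·√(2/n).
z-sum = 2.241 + 0.674 = 2.915.
d_min = 2.915 × √(2/114) = 2.915 × 0.1325 = 0.386.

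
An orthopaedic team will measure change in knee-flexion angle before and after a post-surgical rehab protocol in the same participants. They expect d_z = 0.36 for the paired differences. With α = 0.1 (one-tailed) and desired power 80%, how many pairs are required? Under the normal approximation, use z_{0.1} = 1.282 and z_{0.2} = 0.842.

n = 35 pairs

For a paired (one-sample on differences) test: n = ((z_{α} + z_β) / d)².
z_{α} + z_β = 1.282 + 0.842 = 2.124.
n = (2.124 / 0.36)² = 5.900² = 34.81.
Round up.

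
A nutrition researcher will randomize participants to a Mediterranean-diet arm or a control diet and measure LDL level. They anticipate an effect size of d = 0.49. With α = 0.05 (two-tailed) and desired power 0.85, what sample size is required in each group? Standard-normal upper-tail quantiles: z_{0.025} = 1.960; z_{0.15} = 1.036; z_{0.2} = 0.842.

n = 75 per group

For two independent groups with equal n: n = 2·((z_{α/2} + z_β) / d)².
z_{α/2} + z_β = 1.960 + 1.036 = 2.996.
n = 2 × (2.996 / 0.49)² = 2 × 6.114² = 2 × 37.38 = 74.8.
Round up to the next whole participant.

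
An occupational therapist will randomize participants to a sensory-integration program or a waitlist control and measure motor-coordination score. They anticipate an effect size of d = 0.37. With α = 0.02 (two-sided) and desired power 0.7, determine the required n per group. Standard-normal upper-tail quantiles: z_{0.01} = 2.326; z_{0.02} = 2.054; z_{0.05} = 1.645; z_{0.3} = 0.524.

For two independent groups with equal n: n = 2·((z_{α/2} + z_β) / d)².
z_{α/2} + z_β = 2.326 + 0.524 = 2.850.
n = 2 × (2.850 / 0.37)² = 2 × 7.703² = 2 × 59.33 = 118.7.
Round up to the next whole participant.

n = 119 per group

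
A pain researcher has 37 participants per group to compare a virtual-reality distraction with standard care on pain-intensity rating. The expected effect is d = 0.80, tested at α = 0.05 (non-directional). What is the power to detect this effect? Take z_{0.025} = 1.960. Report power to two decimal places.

power ≈ 0.93

For two equal groups, power = Φ(d·√(n/2) − z_{α/2}).
d·√(n/2) = 0.80 × √(37/2) = 0.80 × 4.301 = 3.441.
z_β = 3.441 − 1.960 = 1.481.
Power = Φ(1.481) = 0.931.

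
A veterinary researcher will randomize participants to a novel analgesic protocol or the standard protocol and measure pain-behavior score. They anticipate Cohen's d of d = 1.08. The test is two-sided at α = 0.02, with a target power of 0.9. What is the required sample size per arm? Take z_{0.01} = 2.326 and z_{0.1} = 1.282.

n = 23 per group

For two independent groups with equal n: n = 2·((z_{α/2} + z_β) / d)².
z_{α/2} + z_β = 2.326 + 1.282 = 3.608.
n = 2 × (3.608 / 1.08)² = 2 × 3.341² = 2 × 11.16 = 22.3.
Round up to the next whole participant.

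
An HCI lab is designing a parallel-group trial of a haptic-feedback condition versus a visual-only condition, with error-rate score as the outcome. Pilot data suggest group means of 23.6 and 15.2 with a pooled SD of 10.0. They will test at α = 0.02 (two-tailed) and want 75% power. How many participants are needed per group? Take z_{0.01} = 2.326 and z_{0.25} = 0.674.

n = 26 per group

Cohen's d = |M₁ − M₂| / SD_pooled = |23.6 − 15.2| / 10.0 = 8.4 / 10.0 = 0.840.
For two independent groups with equal n: n = 2·((z_{α/2} + z_β) / d)².
z_{α/2} + z_β = 2.326 + 0.674 = 3.000.
n = 2 × (3.000 / 0.840)² = 2 × 3.571² = 2 × 12.76 = 25.5.
Round up to the next whole participant.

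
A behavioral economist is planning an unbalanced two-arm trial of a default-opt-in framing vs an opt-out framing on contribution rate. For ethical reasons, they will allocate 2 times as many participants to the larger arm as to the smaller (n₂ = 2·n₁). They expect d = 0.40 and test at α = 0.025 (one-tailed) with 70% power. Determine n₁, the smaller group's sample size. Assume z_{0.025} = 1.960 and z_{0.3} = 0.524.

With allocation ratio k = n₂/n₁ = 2, Var(x̄₁−x̄₂) = σ²(1/n₁ + 1/(k·n₁)) = σ²·(k+1)/(k·n₁).
So n₁ = (1 + 1/k)·((z_{α} + z_β)/d)² = 1.500 × (2.484/0.40)².
n₁ = 1.500 × 38.56 = 57.8.
Round up: n₁ = 58, giving n₂ = 2 × 58 = 116.

n₁ = 58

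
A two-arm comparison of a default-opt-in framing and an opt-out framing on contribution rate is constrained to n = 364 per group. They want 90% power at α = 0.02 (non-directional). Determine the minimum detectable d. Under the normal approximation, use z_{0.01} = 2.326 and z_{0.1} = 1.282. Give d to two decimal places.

d_min ≈ 0.27

For two independent groups of n = 364 each: d_min = (z_{α/2} + z_β)·√(2/n).
z-sum = 2.326 + 1.282 = 3.608.
d_min = 3.608 × √(2/364) = 3.608 × 0.0741 = 0.267.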